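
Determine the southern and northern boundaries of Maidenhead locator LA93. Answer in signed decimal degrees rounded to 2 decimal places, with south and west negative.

-87.00, -86.00

Field L=11, A=0: +11·20° lon, +0·10° lat → SW at lon 40°, lat -90°.
Square 9, 3: +9·2° lon, +3·1° lat → SW at lon 58°, lat -87°.
Cell spans 2° lon × 1° lat.
south -87.00, north -86.00.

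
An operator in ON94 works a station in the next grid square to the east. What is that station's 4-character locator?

PN04

Longitude square 9; +1 → 10, wraps to 0, carry into field.
Longitude field O = 14; +1 → 15 = P.
The latitude characters are unchanged.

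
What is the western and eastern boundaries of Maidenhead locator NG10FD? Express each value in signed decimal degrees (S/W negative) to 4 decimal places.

82.4167, 82.5000

Field N=13, G=6: +13·20° lon, +6·10° lat → SW at lon 80°, lat -30°.
Square 1, 0: +1·2° lon, +0·1° lat → SW at lon 82°, lat -30°.
Subsquare f=5, d=3: +5·0.0833333° lon, +3·0.0416667° lat → SW at lon 82.4167°, lat -29.875°.
Cell spans 0.0833333° lon × 0.0416667° lat.
west 82.4167, east 82.5000.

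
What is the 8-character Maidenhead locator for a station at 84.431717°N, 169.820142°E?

RR44vk83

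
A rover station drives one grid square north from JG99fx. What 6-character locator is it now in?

JH90fa

Latitude subsquare x = 23; +1 → 24, wraps to 0 = a, carry into square.
Latitude square 9; +1 → 10, wraps to 0, carry into field.
Latitude field G = 6; +1 → 7 = H.
The longitude characters are unchanged.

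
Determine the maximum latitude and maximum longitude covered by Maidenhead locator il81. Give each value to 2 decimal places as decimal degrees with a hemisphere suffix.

Field I=8, L=11: +8·20° lon, +11·10° lat → SW at lon -20°, lat 20°.
Square 8, 1: +8·2° lon, +1·1° lat → SW at lon -4°, lat 21°.
Cell spans 2° lon × 1° lat. NE corner is SW corner plus one full cell.
latitude 22.00° N, longitude 2.00° W.

22.00° N, 2.00° W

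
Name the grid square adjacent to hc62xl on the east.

Longitude subsquare x = 23; +1 → 24, wraps to 0 = a, carry into square.
Longitude square 6; +1 → 7.
The latitude characters are unchanged.

HC72al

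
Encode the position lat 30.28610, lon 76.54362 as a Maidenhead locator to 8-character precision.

Offset from 180°W / 90°S: lon 256.54362°, lat 120.28610°.
Field: lon ⌊256.54362/20⌋ = 12 → M; lat ⌊120.28610/10⌋ = 12 → M.
Square: lon ⌊16.54362/2⌋ = 8; lat ⌊0.28610/1⌋ = 0.
Subsquare: lon ⌊0.54362/0.0833333⌋ = 6 → g; lat ⌊0.28610/0.0416667⌋ = 6 → g.
Extended square: lon ⌊0.04362/0.00833333⌋ = 5; lat ⌊0.03610/0.00416667⌋ = 8.

MM80gg58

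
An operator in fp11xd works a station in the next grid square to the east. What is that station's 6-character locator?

FP21ad

Longitude subsquare x = 23; +1 → 24, wraps to 0 = a, carry into square.
Longitude square 1; +1 → 2.
The latitude characters are unchanged.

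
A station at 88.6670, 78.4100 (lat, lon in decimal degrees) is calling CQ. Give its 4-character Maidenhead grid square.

Shift to the Maidenhead origin (180°W, 90°S): lon 258.41, lat 178.67.
Field: 258.41/20 → 12 → M, 178.67/10 → 17 → R; chars MR.
Square: 18.41/2 → 9, 8.67/1 → 8; chars 98.

MR98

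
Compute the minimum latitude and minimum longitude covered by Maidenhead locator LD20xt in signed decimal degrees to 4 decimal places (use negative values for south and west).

Field L=11, D=3: +11·20° lon, +3·10° lat → SW at lon 40°, lat -60°.
Square 2, 0: +2·2° lon, +0·1° lat → SW at lon 44°, lat -60°.
Subsquare x=23, t=19: +23·0.0833333° lon, +19·0.0416667° lat → SW at lon 45.9167°, lat -59.2083°.
latitude -59.2083, longitude 45.9167.

-59.2083, 45.9167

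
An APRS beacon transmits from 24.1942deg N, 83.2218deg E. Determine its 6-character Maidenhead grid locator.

NL14oe

Shift to the Maidenhead origin (180°W, 90°S): lon 263.2218, lat 114.1942.
Field (20°×10°, letters A–R): lon ⌊263.2218/20⌋ = 13 → N; lat ⌊114.1942/10⌋ = 11 → L.
Square (2°×1°, digits 0–9): lon ⌊3.2218/2⌋ = 1; lat ⌊4.1942/1⌋ = 4.
Subsquare (5′×2.5′, letters a–x): lon ⌊1.2218/0.0833333⌋ = 14 → o; lat ⌊0.1942/0.0416667⌋ = 4 → e.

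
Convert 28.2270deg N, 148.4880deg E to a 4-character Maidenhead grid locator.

Add 180° to longitude and 90° to latitude: 328.49, 118.23.
Field: 328.49/20 → 16 → Q, 118.23/10 → 11 → L; chars QL.
Square: 8.49/2 → 4, 8.23/1 → 8; chars 48.

QL48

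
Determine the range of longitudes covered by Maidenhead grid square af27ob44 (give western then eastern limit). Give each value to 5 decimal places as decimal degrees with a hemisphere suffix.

174.80000° W, 174.79167° W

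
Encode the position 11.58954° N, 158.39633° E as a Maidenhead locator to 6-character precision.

Shift to the Maidenhead origin (180°W, 90°S): lon 338.3963, lat 101.5895.
Field (20°×10°, letters A–R): 338.3963/20 → 16 → Q, 101.5895/10 → 10 → K; chars QK.
Square (2°×1°, digits 0–9): 18.3963/2 → 9, 1.5895/1 → 1; chars 91.
Subsquare (5′×2.5′, letters a–x): 0.3963/0.0833333 → 4 → e, 0.5895/0.0416667 → 14 → o; chars eo.

QK91eo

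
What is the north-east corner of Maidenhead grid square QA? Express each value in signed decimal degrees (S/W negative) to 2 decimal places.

Field Q=16, A=0: +16·20° lon, +0·10° lat → SW at lon 140°, lat -90°.
Cell spans 20° lon × 10° lat. NE corner is SW corner plus one full cell.
latitude -80.00, longitude 160.00.

-80.00, 160.00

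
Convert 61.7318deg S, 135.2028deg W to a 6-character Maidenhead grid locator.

CC28jg

Offset from 180°W / 90°S: lon 44.7972°, lat 28.2682°.
Field: lon ⌊44.7972/20⌋ = 2 → C; lat ⌊28.2682/10⌋ = 2 → C.
Square: lon ⌊4.7972/2⌋ = 2; lat ⌊8.2682/1⌋ = 8.
Subsquare: lon ⌊0.7972/0.0833333⌋ = 9 → j; lat ⌊0.2682/0.0416667⌋ = 6 → g.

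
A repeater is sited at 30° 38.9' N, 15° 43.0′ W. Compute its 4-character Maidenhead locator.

IM20

Offset from 180°W / 90°S: lon 164.28°, lat 120.65°.
Field: lon ⌊164.28/20⌋ = 8 → I; lat ⌊120.65/10⌋ = 12 → M.
Square: lon ⌊4.28/2⌋ = 2; lat ⌊0.65/1⌋ = 0.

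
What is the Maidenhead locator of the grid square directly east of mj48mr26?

MJ48mr36

Longitude extended square 2; +1 → 3.
The latitude characters are unchanged.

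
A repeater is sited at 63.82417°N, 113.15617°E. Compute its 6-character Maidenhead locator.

OP63nt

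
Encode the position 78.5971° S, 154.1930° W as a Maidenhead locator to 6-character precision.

Shift to the Maidenhead origin (180°W, 90°S): lon 25.8070, lat 11.4029.
Field: lon ⌊25.8070/20⌋ = 1 → B; lat ⌊11.4029/10⌋ = 1 → B.
Square: lon ⌊5.8070/2⌋ = 2; lat ⌊1.4029/1⌋ = 1.
Subsquare: lon ⌊1.8070/0.0833333⌋ = 21 → v; lat ⌊0.4029/0.0416667⌋ = 9 → j.

BB21vj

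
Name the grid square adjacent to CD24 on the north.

Latitude square 4; +1 → 5.
The longitude characters are unchanged.

CD25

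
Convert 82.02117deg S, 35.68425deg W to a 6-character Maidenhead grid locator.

HA27dx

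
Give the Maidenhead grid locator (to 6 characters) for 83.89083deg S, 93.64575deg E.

NA66tc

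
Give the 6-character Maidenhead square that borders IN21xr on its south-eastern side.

IN31aq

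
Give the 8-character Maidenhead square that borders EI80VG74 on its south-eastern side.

EI80vg83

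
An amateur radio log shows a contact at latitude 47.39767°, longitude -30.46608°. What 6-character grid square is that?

HN47sj

Shift to the Maidenhead origin (180°W, 90°S): lon 149.5339, lat 137.3977.
Field: 149.5339/20 → 7 → H, 137.3977/10 → 13 → N; chars HN.
Square: 9.5339/2 → 4, 7.3977/1 → 7; chars 47.
Subsquare: 1.5339/0.0833333 → 18 → s, 0.3977/0.0416667 → 9 → j; chars sj.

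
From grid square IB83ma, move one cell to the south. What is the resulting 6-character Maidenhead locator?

IB82mx

Latitude subsquare a = 0; −1 → -1, wraps to 23 = x, carry into square.
Latitude square 3; −1 → 2.
The longitude characters are unchanged.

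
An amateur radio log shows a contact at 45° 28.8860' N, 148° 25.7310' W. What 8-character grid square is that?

BN55sl85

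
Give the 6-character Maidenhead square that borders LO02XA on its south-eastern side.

LO11ax

Longitude subsquare x = 23; +1 → 24, wraps to 0 = a, carry into square.
Longitude square 0; +1 → 1.
Latitude subsquare a = 0; −1 → -1, wraps to 23 = x, carry into square.
Latitude square 2; −1 → 1.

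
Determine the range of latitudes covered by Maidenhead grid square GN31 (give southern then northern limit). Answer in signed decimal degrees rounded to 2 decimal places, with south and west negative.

41.00, 42.00

Field G=6, N=13: +6·20° lon, +13·10° lat → SW at lon -60°, lat 40°.
Square 3, 1: +3·2° lon, +1·1° lat → SW at lon -54°, lat 41°.
Cell spans 2° lon × 1° lat.
south 41.00, north 42.00.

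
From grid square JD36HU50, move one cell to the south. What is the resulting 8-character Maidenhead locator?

Latitude extended square 0; −1 → -1, wraps to 9, carry into subsquare.
Latitude subsquare u = 20; −1 → 19 = t.
The longitude characters are unchanged.

JD36ht59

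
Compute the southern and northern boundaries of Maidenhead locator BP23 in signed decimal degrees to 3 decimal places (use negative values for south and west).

63.000, 64.000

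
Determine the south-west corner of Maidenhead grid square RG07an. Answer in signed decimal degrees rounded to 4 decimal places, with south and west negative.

Field R=17, G=6: +17·20° lon, +6·10° lat → SW at lon 160°, lat -30°.
Square 0, 7: +0·2° lon, +7·1° lat → SW at lon 160°, lat -23°.
Subsquare a=0, n=13: +0·0.0833333° lon, +13·0.0416667° lat → SW at lon 160°, lat -22.4583°.
latitude -22.4583, longitude 160.0000.

-22.4583, 160.0000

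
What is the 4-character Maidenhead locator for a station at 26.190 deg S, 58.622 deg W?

GG03

Offset from 180°W / 90°S: lon 121.38°, lat 63.81°.
Field: lon ⌊121.38/20⌋ = 6 → G; lat ⌊63.81/10⌋ = 6 → G.
Square: lon ⌊1.38/2⌋ = 0; lat ⌊3.81/1⌋ = 3.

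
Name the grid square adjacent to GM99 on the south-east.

Longitude square 9; +1 → 10, wraps to 0, carry into field.
Longitude field G = 6; +1 → 7 = H.
Latitude square 9; −1 → 8.

HM08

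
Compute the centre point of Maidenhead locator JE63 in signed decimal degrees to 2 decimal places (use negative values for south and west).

Field J=9, E=4: +9·20° lon, +4·10° lat → SW at lon 0°, lat -50°.
Square 6, 3: +6·2° lon, +3·1° lat → SW at lon 12°, lat -47°.
Cell spans 2° lon × 1° lat. Centre is SW corner plus half of each.
latitude -46.50, longitude 13.00.

-46.50, 13.00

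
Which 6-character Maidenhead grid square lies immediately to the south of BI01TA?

BI00tx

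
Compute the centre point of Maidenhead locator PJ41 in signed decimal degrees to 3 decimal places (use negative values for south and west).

Field P=15, J=9: +15·20° lon, +9·10° lat → SW at lon 120°, lat 0°.
Square 4, 1: +4·2° lon, +1·1° lat → SW at lon 128°, lat 1°.
Cell spans 2° lon × 1° lat. Centre is SW corner plus half of each.
latitude 1.500, longitude 129.000.

1.500, 129.000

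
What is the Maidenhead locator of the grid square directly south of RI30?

RH39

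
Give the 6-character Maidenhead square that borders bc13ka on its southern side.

BC12kx

Latitude subsquare a = 0; −1 → -1, wraps to 23 = x, carry into square.
Latitude square 3; −1 → 2.
The longitude characters are unchanged.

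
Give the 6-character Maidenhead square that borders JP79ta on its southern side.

JP78tx

Latitude subsquare a = 0; −1 → -1, wraps to 23 = x, carry into square.
Latitude square 9; −1 → 8.
The longitude characters are unchanged.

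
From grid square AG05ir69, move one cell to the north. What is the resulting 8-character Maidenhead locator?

AG05is60

Latitude extended square 9; +1 → 10, wraps to 0, carry into subsquare.
Latitude subsquare r = 17; +1 → 18 = s.
The longitude characters are unchanged.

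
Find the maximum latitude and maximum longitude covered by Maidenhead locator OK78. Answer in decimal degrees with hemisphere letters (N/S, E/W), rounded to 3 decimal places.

19.000° N, 116.000° E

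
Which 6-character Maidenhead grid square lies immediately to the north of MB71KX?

MB72ka

Latitude subsquare x = 23; +1 → 24, wraps to 0 = a, carry into square.
Latitude square 1; +1 → 2.
The longitude characters are unchanged.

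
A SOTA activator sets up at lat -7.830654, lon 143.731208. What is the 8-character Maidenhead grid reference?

Shift to the Maidenhead origin (180°W, 90°S): lon 323.73121, lat 82.16935.
Field (20°×10°, letters A–R): 323.73121/20 → 16 → Q, 82.16935/10 → 8 → I; chars QI.
Square (2°×1°, digits 0–9): 3.73121/2 → 1, 2.16935/1 → 2; chars 12.
Subsquare (5′×2.5′, letters a–x): 1.73121/0.0833333 → 20 → u, 0.16935/0.0416667 → 4 → e; chars ue.
Extended square (30″×15″, digits 0–9): 0.06454/0.00833333 → 7, 0.00268/0.00416667 → 0; chars 70.

QI12ue70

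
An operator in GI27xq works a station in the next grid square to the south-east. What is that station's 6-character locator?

GI37ap

Longitude subsquare x = 23; +1 → 24, wraps to 0 = a, carry into square.
Longitude square 2; +1 → 3.
Latitude subsquare q = 16; −1 → 15 = p.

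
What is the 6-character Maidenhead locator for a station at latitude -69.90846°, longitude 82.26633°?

Offset from 180°W / 90°S: lon 262.2663°, lat 20.0915°.
Field: 262.2663/20 → 13 → N, 20.0915/10 → 2 → C; chars NC.
Square: 2.2663/2 → 1, 0.0915/1 → 0; chars 10.
Subsquare: 0.2663/0.0833333 → 3 → d, 0.0915/0.0416667 → 2 → c; chars dc.

NC10dc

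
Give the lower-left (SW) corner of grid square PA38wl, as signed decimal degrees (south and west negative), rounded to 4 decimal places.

Field P=15, A=0: +15·20° lon, +0·10° lat → SW at lon 120°, lat -90°.
Square 3, 8: +3·2° lon, +8·1° lat → SW at lon 126°, lat -82°.
Subsquare w=22, l=11: +22·0.0833333° lon, +11·0.0416667° lat → SW at lon 127.833°, lat -81.5417°.
latitude -81.5417, longitude 127.8333.

-81.5417, 127.8333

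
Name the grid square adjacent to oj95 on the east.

Longitude square 9; +1 → 10, wraps to 0, carry into field.
Longitude field O = 14; +1 → 15 = P.
The latitude characters are unchanged.

PJ05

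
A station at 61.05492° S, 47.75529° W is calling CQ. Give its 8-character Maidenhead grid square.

Offset from 180°W / 90°S: lon 132.24471°, lat 28.94508°.
Field: lon ⌊132.24471/20⌋ = 6 → G; lat ⌊28.94508/10⌋ = 2 → C.
Square: lon ⌊12.24471/2⌋ = 6; lat ⌊8.94508/1⌋ = 8.
Subsquare: lon ⌊0.24471/0.0833333⌋ = 2 → c; lat ⌊0.94508/0.0416667⌋ = 22 → w.
Extended square: lon ⌊0.07804/0.00833333⌋ = 9; lat ⌊0.02841/0.00416667⌋ = 6.

GC68cw96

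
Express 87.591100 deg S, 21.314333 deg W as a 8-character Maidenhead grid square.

Shift to the Maidenhead origin (180°W, 90°S): lon 158.68567, lat 2.40890.
Field: 158.68567/20 → 7 → H, 2.40890/10 → 0 → A; chars HA.
Square: 18.68567/2 → 9, 2.40890/1 → 2; chars 92.
Subsquare: 0.68567/0.0833333 → 8 → i, 0.40890/0.0416667 → 9 → j; chars ij.
Extended square: 0.01900/0.00833333 → 2, 0.03390/0.00416667 → 8; chars 28.

HA92ij28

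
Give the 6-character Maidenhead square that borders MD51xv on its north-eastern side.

MD61aw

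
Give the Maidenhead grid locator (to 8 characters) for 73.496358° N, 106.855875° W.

DQ63nl79

Shift to the Maidenhead origin (180°W, 90°S): lon 73.14413, lat 163.49636.
Field: lon ⌊73.14413/20⌋ = 3 → D; lat ⌊163.49636/10⌋ = 16 → Q.
Square: lon ⌊13.14413/2⌋ = 6; lat ⌊3.49636/1⌋ = 3.
Subsquare: lon ⌊1.14413/0.0833333⌋ = 13 → n; lat ⌊0.49636/0.0416667⌋ = 11 → l.
Extended square: lon ⌊0.06079/0.00833333⌋ = 7; lat ⌊0.03802/0.00416667⌋ = 9.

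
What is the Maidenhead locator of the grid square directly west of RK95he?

Longitude subsquare h = 7; −1 → 6 = g.
The latitude characters are unchanged.

RK95ge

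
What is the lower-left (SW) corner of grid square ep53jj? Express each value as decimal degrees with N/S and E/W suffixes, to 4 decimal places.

Field E=4, P=15: +4·20° lon, +15·10° lat → SW at lon -100°, lat 60°.
Square 5, 3: +5·2° lon, +3·1° lat → SW at lon -90°, lat 63°.
Subsquare j=9, j=9: +9·0.0833333° lon, +9·0.0416667° lat → SW at lon -89.25°, lat 63.375°.
latitude 63.3750° N, longitude 89.2500° W.

63.3750° N, 89.2500° W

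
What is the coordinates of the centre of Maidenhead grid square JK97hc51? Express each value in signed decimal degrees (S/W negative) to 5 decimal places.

Field J=9, K=10: +9·20° lon, +10·10° lat → SW at lon 0°, lat 10°.
Square 9, 7: +9·2° lon, +7·1° lat → SW at lon 18°, lat 17°.
Subsquare h=7, c=2: +7·0.0833333° lon, +2·0.0416667° lat → SW at lon 18.5833°, lat 17.0833°.
Extended square 5, 1: +5·0.00833333° lon, +1·0.00416667° lat → SW at lon 18.625°, lat 17.0875°.
Cell spans 0.00833333° lon × 0.00416667° lat. Centre is SW corner plus half of each.
latitude 17.08958, longitude 18.62917.

17.08958, 18.62917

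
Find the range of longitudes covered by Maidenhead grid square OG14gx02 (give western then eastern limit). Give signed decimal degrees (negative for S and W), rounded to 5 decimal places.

102.50000, 102.50833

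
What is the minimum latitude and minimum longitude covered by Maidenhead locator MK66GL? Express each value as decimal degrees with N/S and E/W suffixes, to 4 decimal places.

16.4583° N, 72.5000° E

Field M=12, K=10: +12·20° lon, +10·10° lat → SW at lon 60°, lat 10°.
Square 6, 6: +6·2° lon, +6·1° lat → SW at lon 72°, lat 16°.
Subsquare g=6, l=11: +6·0.0833333° lon, +11·0.0416667° lat → SW at lon 72.5°, lat 16.4583°.
latitude 16.4583° N, longitude 72.5000° E.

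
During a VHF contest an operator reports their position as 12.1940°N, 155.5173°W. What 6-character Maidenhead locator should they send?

Shift to the Maidenhead origin (180°W, 90°S): lon 24.4827, lat 102.1940.
Field: 24.4827/20 → 1 → B, 102.1940/10 → 10 → K; chars BK.
Square: 4.4827/2 → 2, 2.1940/1 → 2; chars 22.
Subsquare: 0.4827/0.0833333 → 5 → f, 0.1940/0.0416667 → 4 → e; chars fe.

BK22fe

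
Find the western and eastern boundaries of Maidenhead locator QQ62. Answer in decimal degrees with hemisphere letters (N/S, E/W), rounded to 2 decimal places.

152.00° E, 154.00° E

Field Q=16, Q=16: +16·20° lon, +16·10° lat → SW at lon 140°, lat 70°.
Square 6, 2: +6·2° lon, +2·1° lat → SW at lon 152°, lat 72°.
Cell spans 2° lon × 1° lat.
west 152.00° E, east 154.00° E.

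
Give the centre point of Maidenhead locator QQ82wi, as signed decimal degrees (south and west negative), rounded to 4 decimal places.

72.3542, 157.8750

Field Q=16, Q=16: +16·20° lon, +16·10° lat → SW at lon 140°, lat 70°.
Square 8, 2: +8·2° lon, +2·1° lat → SW at lon 156°, lat 72°.
Subsquare w=22, i=8: +22·0.0833333° lon, +8·0.0416667° lat → SW at lon 157.833°, lat 72.3333°.
Cell spans 0.0833333° lon × 0.0416667° lat. Centre is SW corner plus half of each.
latitude 72.3542, longitude 157.8750.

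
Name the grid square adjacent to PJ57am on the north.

Latitude subsquare m = 12; +1 → 13 = n.
The longitude characters are unchanged.

PJ57an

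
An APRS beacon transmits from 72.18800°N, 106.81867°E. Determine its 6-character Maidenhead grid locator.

Offset from 180°W / 90°S: lon 286.8187°, lat 162.1880°.
Field: lon ⌊286.8187/20⌋ = 14 → O; lat ⌊162.1880/10⌋ = 16 → Q.
Square: lon ⌊6.8187/2⌋ = 3; lat ⌊2.1880/1⌋ = 2.
Subsquare: lon ⌊0.8187/0.0833333⌋ = 9 → j; lat ⌊0.1880/0.0416667⌋ = 4 → e.

OQ32je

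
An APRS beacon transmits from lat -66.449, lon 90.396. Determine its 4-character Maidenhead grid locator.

NC53

Shift to the Maidenhead origin (180°W, 90°S): lon 270.40, lat 23.55.
Field: 270.40/20 → 13 → N, 23.55/10 → 2 → C; chars NC.
Square: 10.40/2 → 5, 3.55/1 → 3; chars 53.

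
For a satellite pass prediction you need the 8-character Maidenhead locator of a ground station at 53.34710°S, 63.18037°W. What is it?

Shift to the Maidenhead origin (180°W, 90°S): lon 116.81963, lat 36.65290.
Field: lon ⌊116.81963/20⌋ = 5 → F; lat ⌊36.65290/10⌋ = 3 → D.
Square: lon ⌊16.81963/2⌋ = 8; lat ⌊6.65290/1⌋ = 6.
Subsquare: lon ⌊0.81963/0.0833333⌋ = 9 → j; lat ⌊0.65290/0.0416667⌋ = 15 → p.
Extended square: lon ⌊0.06963/0.00833333⌋ = 8; lat ⌊0.02790/0.00416667⌋ = 6.

FD86jp86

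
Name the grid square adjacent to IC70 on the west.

Longitude square 7; −1 → 6.
The latitude characters are unchanged.

IC60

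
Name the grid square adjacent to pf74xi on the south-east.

PF84ah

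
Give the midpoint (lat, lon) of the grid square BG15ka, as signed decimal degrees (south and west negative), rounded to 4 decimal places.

-24.9792, -157.1250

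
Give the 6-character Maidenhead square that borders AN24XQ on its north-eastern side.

AN34ar

Longitude subsquare x = 23; +1 → 24, wraps to 0 = a, carry into square.
Longitude square 2; +1 → 3.
Latitude subsquare q = 16; +1 → 17 = r.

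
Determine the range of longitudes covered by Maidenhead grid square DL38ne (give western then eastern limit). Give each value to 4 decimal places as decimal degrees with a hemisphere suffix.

112.9167° W, 112.8333° W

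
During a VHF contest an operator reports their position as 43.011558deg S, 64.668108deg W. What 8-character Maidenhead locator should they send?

Shift to the Maidenhead origin (180°W, 90°S): lon 115.33189, lat 46.98844.
Field (20°×10°, letters A–R): lon ⌊115.33189/20⌋ = 5 → F; lat ⌊46.98844/10⌋ = 4 → E.
Square (2°×1°, digits 0–9): lon ⌊15.33189/2⌋ = 7; lat ⌊6.98844/1⌋ = 6.
Subsquare (5′×2.5′, letters a–x): lon ⌊1.33189/0.0833333⌋ = 15 → p; lat ⌊0.98844/0.0416667⌋ = 23 → x.
Extended square (30″×15″, digits 0–9): lon ⌊0.08189/0.00833333⌋ = 9; lat ⌊0.03011/0.00416667⌋ = 7.

FE76px97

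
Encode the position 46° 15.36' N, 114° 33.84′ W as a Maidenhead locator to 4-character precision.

DN26

Offset from 180°W / 90°S: lon 65.44°, lat 136.26°.
Field: lon ⌊65.44/20⌋ = 3 → D; lat ⌊136.26/10⌋ = 13 → N.
Square: lon ⌊5.44/2⌋ = 2; lat ⌊6.26/1⌋ = 6.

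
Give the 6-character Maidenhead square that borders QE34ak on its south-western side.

QE24xj

Longitude subsquare a = 0; −1 → -1, wraps to 23 = x, carry into square.
Longitude square 3; −1 → 2.
Latitude subsquare k = 10; −1 → 9 = j.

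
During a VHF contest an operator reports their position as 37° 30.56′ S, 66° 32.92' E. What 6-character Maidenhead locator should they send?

MF32gl

Offset from 180°W / 90°S: lon 246.5487°, lat 52.4907°.
Field: lon ⌊246.5487/20⌋ = 12 → M; lat ⌊52.4907/10⌋ = 5 → F.
Square: lon ⌊6.5487/2⌋ = 3; lat ⌊2.4907/1⌋ = 2.
Subsquare: lon ⌊0.5487/0.0833333⌋ = 6 → g; lat ⌊0.4907/0.0416667⌋ = 11 → l.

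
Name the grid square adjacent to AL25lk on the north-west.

AL25kl

Longitude subsquare l = 11; −1 → 10 = k.
Latitude subsquare k = 10; +1 → 11 = l.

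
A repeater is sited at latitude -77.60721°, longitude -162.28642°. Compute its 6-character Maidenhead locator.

AB82uj

Shift to the Maidenhead origin (180°W, 90°S): lon 17.7136, lat 12.3928.
Field (20°×10°, letters A–R): 17.7136/20 → 0 → A, 12.3928/10 → 1 → B; chars AB.
Square (2°×1°, digits 0–9): 17.7136/2 → 8, 2.3928/1 → 2; chars 82.
Subsquare (5′×2.5′, letters a–x): 1.7136/0.0833333 → 20 → u, 0.3928/0.0416667 → 9 → j; chars uj.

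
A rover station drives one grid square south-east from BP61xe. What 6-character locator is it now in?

BP71ad

Longitude subsquare x = 23; +1 → 24, wraps to 0 = a, carry into square.
Longitude square 6; +1 → 7.
Latitude subsquare e = 4; −1 → 3 = d.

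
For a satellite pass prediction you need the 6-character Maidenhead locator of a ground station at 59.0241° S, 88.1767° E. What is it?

Offset from 180°W / 90°S: lon 268.1767°, lat 30.9759°.
Field: 268.1767/20 → 13 → N, 30.9759/10 → 3 → D; chars ND.
Square: 8.1767/2 → 4, 0.9759/1 → 0; chars 40.
Subsquare: 0.1767/0.0833333 → 2 → c, 0.9759/0.0416667 → 23 → x; chars cx.

ND40cx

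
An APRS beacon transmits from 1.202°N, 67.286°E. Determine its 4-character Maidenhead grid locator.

MJ31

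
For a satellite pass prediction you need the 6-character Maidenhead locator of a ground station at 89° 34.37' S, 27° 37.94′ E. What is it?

KA30tk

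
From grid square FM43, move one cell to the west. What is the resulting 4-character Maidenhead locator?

FM33

Longitude square 4; −1 → 3.
The latitude characters are unchanged.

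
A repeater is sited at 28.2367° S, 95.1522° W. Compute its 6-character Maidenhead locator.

Shift to the Maidenhead origin (180°W, 90°S): lon 84.8478, lat 61.7633.
Field (20°×10°, letters A–R): lon ⌊84.8478/20⌋ = 4 → E; lat ⌊61.7633/10⌋ = 6 → G.
Square (2°×1°, digits 0–9): lon ⌊4.8478/2⌋ = 2; lat ⌊1.7633/1⌋ = 1.
Subsquare (5′×2.5′, letters a–x): lon ⌊0.8478/0.0833333⌋ = 10 → k; lat ⌊0.7633/0.0416667⌋ = 18 → s.

EG21ks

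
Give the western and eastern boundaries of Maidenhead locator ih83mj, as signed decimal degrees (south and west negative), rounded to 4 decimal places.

-3.0000, -2.9167

Field I=8, H=7: +8·20° lon, +7·10° lat → SW at lon -20°, lat -20°.
Square 8, 3: +8·2° lon, +3·1° lat → SW at lon -4°, lat -17°.
Subsquare m=12, j=9: +12·0.0833333° lon, +9·0.0416667° lat → SW at lon -3°, lat -16.625°.
Cell spans 0.0833333° lon × 0.0416667° lat.
west -3.0000, east -2.9167.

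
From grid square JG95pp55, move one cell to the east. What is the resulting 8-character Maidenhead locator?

Longitude extended square 5; +1 → 6.
The latitude characters are unchanged.

JG95pp65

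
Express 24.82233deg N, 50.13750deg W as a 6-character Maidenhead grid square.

GL44wt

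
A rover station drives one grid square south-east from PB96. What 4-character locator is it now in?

QB05

Longitude square 9; +1 → 10, wraps to 0, carry into field.
Longitude field P = 15; +1 → 16 = Q.
Latitude square 6; −1 → 5.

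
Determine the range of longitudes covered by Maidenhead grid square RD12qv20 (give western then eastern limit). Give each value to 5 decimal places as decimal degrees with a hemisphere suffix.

163.35000° E, 163.35833° E

Field R=17, D=3: +17·20° lon, +3·10° lat → SW at lon 160°, lat -60°.
Square 1, 2: +1·2° lon, +2·1° lat → SW at lon 162°, lat -58°.
Subsquare q=16, v=21: +16·0.0833333° lon, +21·0.0416667° lat → SW at lon 163.333°, lat -57.125°.
Extended square 2, 0: +2·0.00833333° lon, +0·0.00416667° lat → SW at lon 163.35°, lat -57.125°.
Cell spans 0.00833333° lon × 0.00416667° lat.
west 163.35000° E, east 163.35833° E.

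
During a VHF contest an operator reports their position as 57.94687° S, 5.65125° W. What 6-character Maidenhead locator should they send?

Offset from 180°W / 90°S: lon 174.3487°, lat 32.0531°.
Field (20°×10°, letters A–R): 174.3487/20 → 8 → I, 32.0531/10 → 3 → D; chars ID.
Square (2°×1°, digits 0–9): 14.3487/2 → 7, 2.0531/1 → 2; chars 72.
Subsquare (5′×2.5′, letters a–x): 0.3487/0.0833333 → 4 → e, 0.0531/0.0416667 → 1 → b; chars eb.

ID72eb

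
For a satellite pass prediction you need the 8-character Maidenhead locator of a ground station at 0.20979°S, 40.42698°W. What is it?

Shift to the Maidenhead origin (180°W, 90°S): lon 139.57302, lat 89.79021.
Field: lon ⌊139.57302/20⌋ = 6 → G; lat ⌊89.79021/10⌋ = 8 → I.
Square: lon ⌊19.57302/2⌋ = 9; lat ⌊9.79021/1⌋ = 9.
Subsquare: lon ⌊1.57302/0.0833333⌋ = 18 → s; lat ⌊0.79021/0.0416667⌋ = 18 → s.
Extended square: lon ⌊0.07302/0.00833333⌋ = 8; lat ⌊0.04021/0.00416667⌋ = 9.

GI99ss89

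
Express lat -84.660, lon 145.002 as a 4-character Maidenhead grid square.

QA25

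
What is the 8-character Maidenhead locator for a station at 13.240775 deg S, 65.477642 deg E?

MH26rs72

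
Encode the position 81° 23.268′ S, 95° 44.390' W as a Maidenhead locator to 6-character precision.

EA28do

Add 180° to longitude and 90° to latitude: 84.2602, 8.6122.
Field (20°×10°, letters A–R): lon ⌊84.2602/20⌋ = 4 → E; lat ⌊8.6122/10⌋ = 0 → A.
Square (2°×1°, digits 0–9): lon ⌊4.2602/2⌋ = 2; lat ⌊8.6122/1⌋ = 8.
Subsquare (5′×2.5′, letters a–x): lon ⌊0.2602/0.0833333⌋ = 3 → d; lat ⌊0.6122/0.0416667⌋ = 14 → o.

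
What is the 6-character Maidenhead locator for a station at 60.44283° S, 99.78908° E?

Add 180° to longitude and 90° to latitude: 279.7891, 29.5572.
Field: 279.7891/20 → 13 → N, 29.5572/10 → 2 → C; chars NC.
Square: 19.7891/2 → 9, 9.5572/1 → 9; chars 99.
Subsquare: 1.7891/0.0833333 → 21 → v, 0.5572/0.0416667 → 13 → n; chars vn.

NC99vn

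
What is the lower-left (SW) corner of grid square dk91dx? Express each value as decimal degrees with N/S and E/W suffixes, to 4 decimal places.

11.9583° N, 101.7500° W

Field D=3, K=10: +3·20° lon, +10·10° lat → SW at lon -120°, lat 10°.
Square 9, 1: +9·2° lon, +1·1° lat → SW at lon -102°, lat 11°.
Subsquare d=3, x=23: +3·0.0833333° lon, +23·0.0416667° lat → SW at lon -101.75°, lat 11.9583°.
latitude 11.9583° N, longitude 101.7500° W.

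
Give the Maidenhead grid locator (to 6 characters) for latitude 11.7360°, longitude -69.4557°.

FK51gr

Add 180° to longitude and 90° to latitude: 110.5443, 101.7360.
Field: lon ⌊110.5443/20⌋ = 5 → F; lat ⌊101.7360/10⌋ = 10 → K.
Square: lon ⌊10.5443/2⌋ = 5; lat ⌊1.7360/1⌋ = 1.
Subsquare: lon ⌊0.5443/0.0833333⌋ = 6 → g; lat ⌊0.7360/0.0416667⌋ = 17 → r.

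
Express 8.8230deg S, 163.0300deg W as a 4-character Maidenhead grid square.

Add 180° to longitude and 90° to latitude: 16.97, 81.18.
Field: 16.97/20 → 0 → A, 81.18/10 → 8 → I; chars AI.
Square: 16.97/2 → 8, 1.18/1 → 1; chars 81.

AI81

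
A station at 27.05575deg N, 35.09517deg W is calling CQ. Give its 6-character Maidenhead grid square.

HL27kb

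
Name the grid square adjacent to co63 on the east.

Longitude square 6; +1 → 7.
The latitude characters are unchanged.

CO73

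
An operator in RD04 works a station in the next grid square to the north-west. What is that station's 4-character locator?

QD95

Longitude square 0; −1 → -1, wraps to 9, carry into field.
Longitude field R = 17; −1 → 16 = Q.
Latitude square 4; +1 → 5.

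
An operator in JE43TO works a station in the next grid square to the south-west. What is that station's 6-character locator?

JE43sn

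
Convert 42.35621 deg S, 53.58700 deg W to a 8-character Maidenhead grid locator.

GE37ep94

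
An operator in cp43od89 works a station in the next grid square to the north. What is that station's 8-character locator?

Latitude extended square 9; +1 → 10, wraps to 0, carry into subsquare.
Latitude subsquare d = 3; +1 → 4 = e.
The longitude characters are unchanged.

CP43oe80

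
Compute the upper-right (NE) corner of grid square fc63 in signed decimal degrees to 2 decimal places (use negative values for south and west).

-66.00, -66.00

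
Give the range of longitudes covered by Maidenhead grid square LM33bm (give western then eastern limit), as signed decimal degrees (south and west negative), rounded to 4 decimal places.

46.0833, 46.1667

Field L=11, M=12: +11·20° lon, +12·10° lat → SW at lon 40°, lat 30°.
Square 3, 3: +3·2° lon, +3·1° lat → SW at lon 46°, lat 33°.
Subsquare b=1, m=12: +1·0.0833333° lon, +12·0.0416667° lat → SW at lon 46.0833°, lat 33.5°.
Cell spans 0.0833333° lon × 0.0416667° lat.
west 46.0833, east 46.1667.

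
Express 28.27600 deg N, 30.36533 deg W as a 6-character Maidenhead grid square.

HL48tg

Shift to the Maidenhead origin (180°W, 90°S): lon 149.6347, lat 118.2760.
Field (20°×10°, letters A–R): 149.6347/20 → 7 → H, 118.2760/10 → 11 → L; chars HL.
Square (2°×1°, digits 0–9): 9.6347/2 → 4, 8.2760/1 → 8; chars 48.
Subsquare (5′×2.5′, letters a–x): 1.6347/0.0833333 → 19 → t, 0.2760/0.0416667 → 6 → g; chars tg.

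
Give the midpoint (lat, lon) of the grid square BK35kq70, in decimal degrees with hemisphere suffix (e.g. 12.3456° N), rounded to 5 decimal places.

Field B=1, K=10: +1·20° lon, +10·10° lat → SW at lon -160°, lat 10°.
Square 3, 5: +3·2° lon, +5·1° lat → SW at lon -154°, lat 15°.
Subsquare k=10, q=16: +10·0.0833333° lon, +16·0.0416667° lat → SW at lon -153.167°, lat 15.6667°.
Extended square 7, 0: +7·0.00833333° lon, +0·0.00416667° lat → SW at lon -153.108°, lat 15.6667°.
Cell spans 0.00833333° lon × 0.00416667° lat. Centre is SW corner plus half of each.
latitude 15.66875° N, longitude 153.10417° W.

15.66875° N, 153.10417° W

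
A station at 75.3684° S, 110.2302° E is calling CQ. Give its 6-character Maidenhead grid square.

OB54cp

Add 180° to longitude and 90° to latitude: 290.2302, 14.6316.
Field: lon ⌊290.2302/20⌋ = 14 → O; lat ⌊14.6316/10⌋ = 1 → B.
Square: lon ⌊10.2302/2⌋ = 5; lat ⌊4.6316/1⌋ = 4.
Subsquare: lon ⌊0.2302/0.0833333⌋ = 2 → c; lat ⌊0.6316/0.0416667⌋ = 15 → p.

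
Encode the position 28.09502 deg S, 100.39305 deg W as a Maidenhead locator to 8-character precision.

DG91tv27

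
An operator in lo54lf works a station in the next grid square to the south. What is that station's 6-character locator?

Latitude subsquare f = 5; −1 → 4 = e.
The longitude characters are unchanged.

LO54le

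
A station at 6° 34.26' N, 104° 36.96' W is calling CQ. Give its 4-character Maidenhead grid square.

Shift to the Maidenhead origin (180°W, 90°S): lon 75.38, lat 96.57.
Field (20°×10°, letters A–R): lon ⌊75.38/20⌋ = 3 → D; lat ⌊96.57/10⌋ = 9 → J.
Square (2°×1°, digits 0–9): lon ⌊15.38/2⌋ = 7; lat ⌊6.57/1⌋ = 6.

DJ76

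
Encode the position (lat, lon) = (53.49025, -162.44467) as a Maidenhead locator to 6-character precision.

Shift to the Maidenhead origin (180°W, 90°S): lon 17.5553, lat 143.4903.
Field (20°×10°, letters A–R): lon ⌊17.5553/20⌋ = 0 → A; lat ⌊143.4903/10⌋ = 14 → O.
Square (2°×1°, digits 0–9): lon ⌊17.5553/2⌋ = 8; lat ⌊3.4903/1⌋ = 3.
Subsquare (5′×2.5′, letters a–x): lon ⌊1.5553/0.0833333⌋ = 18 → s; lat ⌊0.4903/0.0416667⌋ = 11 → l.

AO83sl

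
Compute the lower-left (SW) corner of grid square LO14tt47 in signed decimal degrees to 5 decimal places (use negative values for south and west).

54.82083, 43.61667

Field L=11, O=14: +11·20° lon, +14·10° lat → SW at lon 40°, lat 50°.
Square 1, 4: +1·2° lon, +4·1° lat → SW at lon 42°, lat 54°.
Subsquare t=19, t=19: +19·0.0833333° lon, +19·0.0416667° lat → SW at lon 43.5833°, lat 54.7917°.
Extended square 4, 7: +4·0.00833333° lon, +7·0.00416667° lat → SW at lon 43.6167°, lat 54.8208°.
latitude 54.82083, longitude 43.61667.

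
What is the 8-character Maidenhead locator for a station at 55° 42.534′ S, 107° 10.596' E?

OD34og19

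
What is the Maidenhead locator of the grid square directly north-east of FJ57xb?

Longitude subsquare x = 23; +1 → 24, wraps to 0 = a, carry into square.
Longitude square 5; +1 → 6.
Latitude subsquare b = 1; +1 → 2 = c.

FJ67ac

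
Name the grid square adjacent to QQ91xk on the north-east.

RQ01al

Longitude subsquare x = 23; +1 → 24, wraps to 0 = a, carry into square.
Longitude square 9; +1 → 10, wraps to 0, carry into field.
Longitude field Q = 16; +1 → 17 = R.
Latitude subsquare k = 10; +1 → 11 = l.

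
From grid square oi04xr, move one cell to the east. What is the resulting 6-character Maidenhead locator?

Longitude subsquare x = 23; +1 → 24, wraps to 0 = a, carry into square.
Longitude square 0; +1 → 1.
The latitude characters are unchanged.

OI14ar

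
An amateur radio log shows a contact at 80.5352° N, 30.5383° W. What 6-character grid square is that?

HR40rm

Shift to the Maidenhead origin (180°W, 90°S): lon 149.4617, lat 170.5352.
Field (20°×10°, letters A–R): lon ⌊149.4617/20⌋ = 7 → H; lat ⌊170.5352/10⌋ = 17 → R.
Square (2°×1°, digits 0–9): lon ⌊9.4617/2⌋ = 4; lat ⌊0.5352/1⌋ = 0.
Subsquare (5′×2.5′, letters a–x): lon ⌊1.4617/0.0833333⌋ = 17 → r; lat ⌊0.5352/0.0416667⌋ = 12 → m.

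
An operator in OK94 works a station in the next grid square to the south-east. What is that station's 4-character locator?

Longitude square 9; +1 → 10, wraps to 0, carry into field.
Longitude field O = 14; +1 → 15 = P.
Latitude square 4; −1 → 3.

PK03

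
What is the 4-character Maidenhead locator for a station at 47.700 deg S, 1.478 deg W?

IE92

Add 180° to longitude and 90° to latitude: 178.52, 42.30.
Field: lon ⌊178.52/20⌋ = 8 → I; lat ⌊42.30/10⌋ = 4 → E.
Square: lon ⌊18.52/2⌋ = 9; lat ⌊2.30/1⌋ = 2.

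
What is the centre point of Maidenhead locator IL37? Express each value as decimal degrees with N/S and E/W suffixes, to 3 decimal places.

27.500° N, 13.000° W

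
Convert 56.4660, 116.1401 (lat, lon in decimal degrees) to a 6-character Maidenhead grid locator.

Shift to the Maidenhead origin (180°W, 90°S): lon 296.1401, lat 146.4660.
Field (20°×10°, letters A–R): 296.1401/20 → 14 → O, 146.4660/10 → 14 → O; chars OO.
Square (2°×1°, digits 0–9): 16.1401/2 → 8, 6.4660/1 → 6; chars 86.
Subsquare (5′×2.5′, letters a–x): 0.1401/0.0833333 → 1 → b, 0.4660/0.0416667 → 11 → l; chars bl.

OO86bl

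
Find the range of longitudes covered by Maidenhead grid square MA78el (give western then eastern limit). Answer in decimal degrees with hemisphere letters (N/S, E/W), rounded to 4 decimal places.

74.3333° E, 74.4167° E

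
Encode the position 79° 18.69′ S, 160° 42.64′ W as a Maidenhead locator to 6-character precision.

Offset from 180°W / 90°S: lon 19.2893°, lat 10.6885°.
Field (20°×10°, letters A–R): 19.2893/20 → 0 → A, 10.6885/10 → 1 → B; chars AB.
Square (2°×1°, digits 0–9): 19.2893/2 → 9, 0.6885/1 → 0; chars 90.
Subsquare (5′×2.5′, letters a–x): 1.2893/0.0833333 → 15 → p, 0.6885/0.0416667 → 16 → q; chars pq.

AB90pq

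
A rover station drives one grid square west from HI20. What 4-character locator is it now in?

HI10

Longitude square 2; −1 → 1.
The latitude characters are unchanged.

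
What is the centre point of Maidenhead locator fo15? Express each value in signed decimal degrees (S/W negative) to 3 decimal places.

55.500, -77.000

Field F=5, O=14: +5·20° lon, +14·10° lat → SW at lon -80°, lat 50°.
Square 1, 5: +1·2° lon, +5·1° lat → SW at lon -78°, lat 55°.
Cell spans 2° lon × 1° lat. Centre is SW corner plus half of each.
latitude 55.500, longitude -77.000.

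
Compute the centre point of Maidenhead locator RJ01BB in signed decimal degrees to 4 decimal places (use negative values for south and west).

Field R=17, J=9: +17·20° lon, +9·10° lat → SW at lon 160°, lat 0°.
Square 0, 1: +0·2° lon, +1·1° lat → SW at lon 160°, lat 1°.
Subsquare b=1, b=1: +1·0.0833333° lon, +1·0.0416667° lat → SW at lon 160.083°, lat 1.04167°.
Cell spans 0.0833333° lon × 0.0416667° lat. Centre is SW corner plus half of each.
latitude 1.0625, longitude 160.1250.

1.0625, 160.1250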